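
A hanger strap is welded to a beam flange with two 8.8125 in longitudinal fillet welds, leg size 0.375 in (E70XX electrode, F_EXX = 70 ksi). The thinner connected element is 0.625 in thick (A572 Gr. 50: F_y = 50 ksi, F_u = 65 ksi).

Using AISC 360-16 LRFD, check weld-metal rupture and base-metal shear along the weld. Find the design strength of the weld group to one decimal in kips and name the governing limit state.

Weld metal: throat = 0.707×0.375 = 0.26513 in, L = 2×8.8125 = 17.625 in. φR_n = 0.75 × 0.6 × 70 × 0.26513 × 17.625 = 147.2 kips.
Base metal shear (0.625 in plate): yield φR_n = 1.0×0.6×50×0.625×17.625 = 330.5 kips; rupture φR_n = 0.75×0.6×65×0.625×17.625 = 322.2 kips; take 322.2 kips (rupture).
Governing: min(147.2, 322.2) = 147.2 kips → weld metal.

147.2 kips (weld metal governs)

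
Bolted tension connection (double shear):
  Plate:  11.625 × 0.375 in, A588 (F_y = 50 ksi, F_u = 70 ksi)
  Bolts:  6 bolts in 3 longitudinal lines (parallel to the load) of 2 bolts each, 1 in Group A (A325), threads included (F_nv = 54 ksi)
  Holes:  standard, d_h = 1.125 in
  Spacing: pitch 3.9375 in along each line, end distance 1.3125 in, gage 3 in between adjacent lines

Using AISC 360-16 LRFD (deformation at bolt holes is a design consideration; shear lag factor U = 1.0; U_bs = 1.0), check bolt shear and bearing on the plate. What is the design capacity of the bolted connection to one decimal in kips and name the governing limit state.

Bolt shear: A_b = π(1)²/4 = 0.7854 in². φR_n = 0.75 × 54 × 0.7854 × 6 × 2 = 381.7 kips.
Bearing (0.375 in plate, F_u = 70 ksi): end bolts L_c = 1.3125 − 1.125/2 = 0.75, R_n = min(1.2×0.75×0.375×70, 2.4×1×0.375×70) = 23.625 kips/bolt; interior L_c = 3.9375 − 1.125 = 2.8125, R_n = 63 kips/bolt. φR_n = 0.75 × (3×23.625 + 3×63) = 194.9 kips.
Governing: min(381.7, 194.9) = 194.9 kips → bearing.

194.9 kips (bearing governs)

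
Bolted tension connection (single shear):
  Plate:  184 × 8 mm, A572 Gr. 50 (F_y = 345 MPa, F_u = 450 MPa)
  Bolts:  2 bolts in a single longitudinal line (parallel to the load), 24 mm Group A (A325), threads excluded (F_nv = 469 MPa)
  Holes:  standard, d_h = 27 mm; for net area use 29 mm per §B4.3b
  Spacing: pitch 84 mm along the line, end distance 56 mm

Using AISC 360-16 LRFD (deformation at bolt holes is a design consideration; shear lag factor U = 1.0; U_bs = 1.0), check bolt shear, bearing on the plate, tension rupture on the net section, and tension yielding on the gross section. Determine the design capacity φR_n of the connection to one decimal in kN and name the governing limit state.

293.2 kN (bearing governs)

Bolt shear: A_b = π(24)²/4 = 452.39 mm². φR_n = 0.75 × 469 × 452.39 × 2 × 1 = 318.3 kN.
Bearing (8 mm plate, F_u = 450 MPa): end bolts L_c = 56 − 27/2 = 42.5, R_n = min(1.2×42.5×8×450, 2.4×24×8×450) = 183.6 kN/bolt; interior L_c = 84 − 27 = 57, R_n = 207.36 kN/bolt. φR_n = 0.75 × (1×183.6 + 1×207.36) = 293.2 kN.
Tension rupture (net): A_n = (184 − 1×29)×8 = 1240 mm² (U = 1.0, A_e = A_n). φR_n = 0.75 × 450 × 1240 = 418.5 kN.
Tension yield (gross): A_g = 184×8 = 1472 mm². φR_n = 0.90 × 345 × 1472 = 457.1 kN.
Governing: min(318.3, 293.2, 418.5, 457.1) = 293.2 kN → bearing.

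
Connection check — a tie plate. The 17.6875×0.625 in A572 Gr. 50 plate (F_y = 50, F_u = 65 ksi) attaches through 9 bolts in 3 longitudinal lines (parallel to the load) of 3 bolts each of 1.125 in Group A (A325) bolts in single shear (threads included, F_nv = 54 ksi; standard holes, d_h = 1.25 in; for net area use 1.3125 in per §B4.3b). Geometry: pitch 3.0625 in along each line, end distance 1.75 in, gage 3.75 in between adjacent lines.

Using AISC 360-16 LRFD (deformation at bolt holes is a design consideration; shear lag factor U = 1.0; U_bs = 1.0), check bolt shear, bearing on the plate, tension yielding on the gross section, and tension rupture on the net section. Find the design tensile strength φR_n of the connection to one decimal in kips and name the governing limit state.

362.3 kips (bolt shear governs)

Bolt shear: A_b = π(1.125)²/4 = 0.99402 in². φR_n = 0.75 × 54 × 0.99402 × 9 × 1 = 362.3 kips.
Bearing (0.625 in plate, F_u = 65 ksi): end bolts L_c = 1.75 − 1.25/2 = 1.125, R_n = min(1.2×1.125×0.625×65, 2.4×1.125×0.625×65) = 54.844 kips/bolt; interior L_c = 3.0625 − 1.25 = 1.8125, R_n = 88.359 kips/bolt. φR_n = 0.75 × (3×54.844 + 6×88.359) = 521.0 kips.
Tension yield (gross): A_g = 17.6875×0.625 = 11.055 in². φR_n = 0.90 × 50 × 11.055 = 497.5 kips.
Tension rupture (net): A_n = (17.6875 − 3×1.3125)×0.625 = 8.5938 in² (U = 1.0, A_e = A_n). φR_n = 0.75 × 65 × 8.5938 = 418.9 kips.
Governing: min(362.3, 521.0, 497.5, 418.9) = 362.3 kips → bolt shear.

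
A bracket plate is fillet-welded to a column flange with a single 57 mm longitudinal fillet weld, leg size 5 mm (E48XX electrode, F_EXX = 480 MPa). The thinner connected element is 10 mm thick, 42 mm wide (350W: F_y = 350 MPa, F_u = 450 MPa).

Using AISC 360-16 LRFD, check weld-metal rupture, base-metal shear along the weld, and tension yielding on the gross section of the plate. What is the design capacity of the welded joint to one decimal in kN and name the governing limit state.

43.5 kN (weld metal governs)

Weld metal: throat = 0.707×5 = 3.535 mm, L = 57 mm. φR_n = 0.75 × 0.6 × 480 × 3.535 × 57 = 43.5 kN.
Base metal shear (10 mm plate): yield φR_n = 1.0×0.6×350×10×57 = 119.7 kN; rupture φR_n = 0.75×0.6×450×10×57 = 115.4 kN; take 115.4 kN (rupture).
Tension yield (gross): A_g = 42×10 = 420 mm². φR_n = 0.90 × 350 × 420 = 132.3 kN.
Governing: min(43.5, 115.4, 132.3) = 43.5 kN → weld metal.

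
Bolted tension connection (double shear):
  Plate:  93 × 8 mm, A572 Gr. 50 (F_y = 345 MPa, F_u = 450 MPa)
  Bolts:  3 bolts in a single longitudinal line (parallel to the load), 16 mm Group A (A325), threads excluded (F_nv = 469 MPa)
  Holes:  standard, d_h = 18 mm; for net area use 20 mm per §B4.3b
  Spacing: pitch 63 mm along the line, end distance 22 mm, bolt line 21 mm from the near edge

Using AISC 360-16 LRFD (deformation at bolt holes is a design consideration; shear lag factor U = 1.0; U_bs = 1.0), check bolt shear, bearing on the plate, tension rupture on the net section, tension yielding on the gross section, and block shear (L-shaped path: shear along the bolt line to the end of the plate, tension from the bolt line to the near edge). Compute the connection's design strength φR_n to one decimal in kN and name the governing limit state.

Bolt shear: A_b = π(16)²/4 = 201.06 mm². φR_n = 0.75 × 469 × 201.06 × 3 × 2 = 424.3 kN.
Bearing (8 mm plate, F_u = 450 MPa): end bolts L_c = 22 − 18/2 = 13, R_n = min(1.2×13×8×450, 2.4×16×8×450) = 56.16 kN/bolt; interior L_c = 63 − 18 = 45, R_n = 138.24 kN/bolt. φR_n = 0.75 × (1×56.16 + 2×138.24) = 249.5 kN.
Tension rupture (net): A_n = (93 − 1×20)×8 = 584 mm² (U = 1.0, A_e = A_n). φR_n = 0.75 × 450 × 584 = 197.1 kN.
Tension yield (gross): A_g = 93×8 = 744 mm². φR_n = 0.90 × 345 × 744 = 231.0 kN.
Block shear: shear path 1×[22+2×63] = 1×148 mm, A_gv = 1184, A_nv = 1×(148 − 2.5×20)×8 = 784 mm²; tension to near edge: (21 − 0.5×20)×8 = 88 mm². R_n = min(0.6×450×784, 0.6×345×1184) + 1.0×450×88 = min(211.68, 245.09) + 39.6 = 251.28 kN. φR_n = 0.75 × 251.28 = 188.5 kN.
Governing: min(424.3, 249.5, 197.1, 231.0, 188.5) = 188.5 kN → block shear.

188.5 kN (block shear governs)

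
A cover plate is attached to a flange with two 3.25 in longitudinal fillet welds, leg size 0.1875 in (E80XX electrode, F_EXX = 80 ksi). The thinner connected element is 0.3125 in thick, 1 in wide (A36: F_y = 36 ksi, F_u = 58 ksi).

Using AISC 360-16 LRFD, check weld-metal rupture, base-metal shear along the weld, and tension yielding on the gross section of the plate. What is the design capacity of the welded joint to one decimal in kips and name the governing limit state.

10.1 kips (gross-section yield governs)

Weld metal: throat = 0.707×0.1875 = 0.13256 in, L = 2×3.25 = 6.5 in. φR_n = 0.75 × 0.6 × 80 × 0.13256 × 6.5 = 31.0 kips.
Base metal shear (0.3125 in plate): yield φR_n = 1.0×0.6×36×0.3125×6.5 = 43.9 kips; rupture φR_n = 0.75×0.6×58×0.3125×6.5 = 53.0 kips; take 43.9 kips (yield).
Tension yield (gross): A_g = 1×0.3125 = 0.3125 in². φR_n = 0.90 × 36 × 0.3125 = 10.1 kips.
Governing: min(31.0, 43.9, 10.1) = 10.1 kips → gross-section yield.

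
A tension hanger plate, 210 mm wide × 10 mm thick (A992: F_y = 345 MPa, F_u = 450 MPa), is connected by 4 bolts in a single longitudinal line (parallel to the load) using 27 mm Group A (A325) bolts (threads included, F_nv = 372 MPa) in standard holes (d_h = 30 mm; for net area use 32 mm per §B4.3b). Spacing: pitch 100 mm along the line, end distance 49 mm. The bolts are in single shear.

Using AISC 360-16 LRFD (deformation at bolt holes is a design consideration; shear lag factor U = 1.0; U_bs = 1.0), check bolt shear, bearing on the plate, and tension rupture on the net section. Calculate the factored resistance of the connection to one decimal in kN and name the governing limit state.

Bolt shear: A_b = π(27)²/4 = 572.56 mm². φR_n = 0.75 × 372 × 572.56 × 4 × 1 = 639.0 kN.
Bearing (10 mm plate, F_u = 450 MPa): end bolts L_c = 49 − 30/2 = 34, R_n = min(1.2×34×10×450, 2.4×27×10×450) = 183.6 kN/bolt; interior L_c = 100 − 30 = 70, R_n = 291.6 kN/bolt. φR_n = 0.75 × (1×183.6 + 3×291.6) = 793.8 kN.
Tension rupture (net): A_n = (210 − 1×32)×10 = 1780 mm² (U = 1.0, A_e = A_n). φR_n = 0.75 × 450 × 1780 = 600.8 kN.
Governing: min(639.0, 793.8, 600.8) = 600.8 kN → net-section rupture.

600.8 kN (net-section rupture governs)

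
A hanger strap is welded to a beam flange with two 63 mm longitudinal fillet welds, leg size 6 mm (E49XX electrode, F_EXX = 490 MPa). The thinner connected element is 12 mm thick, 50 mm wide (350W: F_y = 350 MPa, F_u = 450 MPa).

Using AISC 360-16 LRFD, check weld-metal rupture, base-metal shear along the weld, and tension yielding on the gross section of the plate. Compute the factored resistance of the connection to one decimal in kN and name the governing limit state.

Weld metal: throat = 0.707×6 = 4.242 mm, L = 2×63 = 126 mm. φR_n = 0.75 × 0.6 × 490 × 4.242 × 126 = 117.9 kN.
Base metal shear (12 mm plate): yield φR_n = 1.0×0.6×350×12×126 = 317.5 kN; rupture φR_n = 0.75×0.6×450×12×126 = 306.2 kN; take 306.2 kN (rupture).
Tension yield (gross): A_g = 50×12 = 600 mm². φR_n = 0.90 × 350 × 600 = 189.0 kN.
Governing: min(117.9, 306.2, 189.0) = 117.9 kN → weld metal.

117.9 kN (weld metal governs)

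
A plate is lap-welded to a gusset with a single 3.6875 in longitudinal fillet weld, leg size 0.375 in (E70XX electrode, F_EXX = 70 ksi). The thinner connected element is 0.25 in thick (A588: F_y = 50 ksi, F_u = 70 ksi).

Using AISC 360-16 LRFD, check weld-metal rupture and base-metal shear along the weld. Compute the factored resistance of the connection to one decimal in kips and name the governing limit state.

27.7 kips (base-metal shear governs)

Weld metal: throat = 0.707×0.375 = 0.26513 in, L = 3.6875 in. φR_n = 0.75 × 0.6 × 70 × 0.26513 × 3.6875 = 30.8 kips.
Base metal shear (0.25 in plate): yield φR_n = 1.0×0.6×50×0.25×3.6875 = 27.7 kips; rupture φR_n = 0.75×0.6×70×0.25×3.6875 = 29.0 kips; take 27.7 kips (yield).
Governing: min(30.8, 27.7) = 27.7 kips → base-metal shear.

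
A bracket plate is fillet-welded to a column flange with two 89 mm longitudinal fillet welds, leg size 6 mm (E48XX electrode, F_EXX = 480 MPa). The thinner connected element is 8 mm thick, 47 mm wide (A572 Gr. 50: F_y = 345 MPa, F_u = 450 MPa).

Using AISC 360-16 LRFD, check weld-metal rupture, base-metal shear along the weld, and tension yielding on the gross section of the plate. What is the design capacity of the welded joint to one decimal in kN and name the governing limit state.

116.7 kN (gross-section yield governs)

Weld metal: throat = 0.707×6 = 4.242 mm, L = 2×89 = 178 mm. φR_n = 0.75 × 0.6 × 480 × 4.242 × 178 = 163.1 kN.
Base metal shear (8 mm plate): yield φR_n = 1.0×0.6×345×8×178 = 294.8 kN; rupture φR_n = 0.75×0.6×450×8×178 = 288.4 kN; take 288.4 kN (rupture).
Tension yield (gross): A_g = 47×8 = 376 mm². φR_n = 0.90 × 345 × 376 = 116.7 kN.
Governing: min(163.1, 288.4, 116.7) = 116.7 kN → gross-section yield.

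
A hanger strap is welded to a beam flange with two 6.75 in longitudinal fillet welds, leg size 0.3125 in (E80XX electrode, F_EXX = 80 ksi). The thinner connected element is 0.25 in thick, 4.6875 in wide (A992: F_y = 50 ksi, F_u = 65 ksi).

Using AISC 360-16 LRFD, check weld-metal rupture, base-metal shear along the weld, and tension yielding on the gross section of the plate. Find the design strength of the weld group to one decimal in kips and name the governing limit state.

52.7 kips (gross-section yield governs)

Weld metal: throat = 0.707×0.3125 = 0.22094 in, L = 2×6.75 = 13.5 in. φR_n = 0.75 × 0.6 × 80 × 0.22094 × 13.5 = 107.4 kips.
Base metal shear (0.25 in plate): yield φR_n = 1.0×0.6×50×0.25×13.5 = 101.3 kips; rupture φR_n = 0.75×0.6×65×0.25×13.5 = 98.7 kips; take 98.7 kips (rupture).
Tension yield (gross): A_g = 4.6875×0.25 = 1.1719 in². φR_n = 0.90 × 50 × 1.1719 = 52.7 kips.
Governing: min(107.4, 98.7, 52.7) = 52.7 kips → gross-section yield.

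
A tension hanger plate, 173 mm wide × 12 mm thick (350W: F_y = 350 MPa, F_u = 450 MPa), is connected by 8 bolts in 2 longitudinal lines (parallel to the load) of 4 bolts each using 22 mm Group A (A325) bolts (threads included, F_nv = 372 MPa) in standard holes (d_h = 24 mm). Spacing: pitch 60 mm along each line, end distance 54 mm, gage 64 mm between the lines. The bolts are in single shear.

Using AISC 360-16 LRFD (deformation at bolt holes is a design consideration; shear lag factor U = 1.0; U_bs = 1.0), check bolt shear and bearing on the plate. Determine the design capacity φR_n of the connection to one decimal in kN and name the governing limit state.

Bolt shear: A_b = π(22)²/4 = 380.13 mm². φR_n = 0.75 × 372 × 380.13 × 8 × 1 = 848.5 kN.
Bearing (12 mm plate, F_u = 450 MPa): end bolts L_c = 54 − 24/2 = 42, R_n = min(1.2×42×12×450, 2.4×22×12×450) = 272.16 kN/bolt; interior L_c = 60 − 24 = 36, R_n = 233.28 kN/bolt. φR_n = 0.75 × (2×272.16 + 6×233.28) = 1458.0 kN.
Governing: min(848.5, 1458.0) = 848.5 kN → bolt shear.

848.5 kN (bolt shear governs)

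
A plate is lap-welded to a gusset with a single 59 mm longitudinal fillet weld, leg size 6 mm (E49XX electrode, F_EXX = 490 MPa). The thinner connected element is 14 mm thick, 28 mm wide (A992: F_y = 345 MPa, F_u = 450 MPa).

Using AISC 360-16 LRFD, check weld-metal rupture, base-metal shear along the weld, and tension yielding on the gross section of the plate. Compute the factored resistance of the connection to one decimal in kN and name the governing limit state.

55.2 kN (weld metal governs)

Weld metal: throat = 0.707×6 = 4.242 mm, L = 59 mm. φR_n = 0.75 × 0.6 × 490 × 4.242 × 59 = 55.2 kN.
Base metal shear (14 mm plate): yield φR_n = 1.0×0.6×345×14×59 = 171.0 kN; rupture φR_n = 0.75×0.6×450×14×59 = 167.3 kN; take 167.3 kN (rupture).
Tension yield (gross): A_g = 28×14 = 392 mm². φR_n = 0.90 × 345 × 392 = 121.7 kN.
Governing: min(55.2, 167.3, 121.7) = 55.2 kN → weld metal.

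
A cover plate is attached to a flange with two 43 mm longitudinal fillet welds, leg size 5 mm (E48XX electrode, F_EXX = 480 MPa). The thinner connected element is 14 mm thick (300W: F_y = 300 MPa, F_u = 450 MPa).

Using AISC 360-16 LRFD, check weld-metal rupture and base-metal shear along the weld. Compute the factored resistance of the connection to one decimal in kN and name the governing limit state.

Weld metal: throat = 0.707×5 = 3.535 mm, L = 2×43 = 86 mm. φR_n = 0.75 × 0.6 × 480 × 3.535 × 86 = 65.7 kN.
Base metal shear (14 mm plate): yield φR_n = 1.0×0.6×300×14×86 = 216.7 kN; rupture φR_n = 0.75×0.6×450×14×86 = 243.8 kN; take 216.7 kN (yield).
Governing: min(65.7, 216.7) = 65.7 kN → weld metal.

65.7 kN (weld metal governs)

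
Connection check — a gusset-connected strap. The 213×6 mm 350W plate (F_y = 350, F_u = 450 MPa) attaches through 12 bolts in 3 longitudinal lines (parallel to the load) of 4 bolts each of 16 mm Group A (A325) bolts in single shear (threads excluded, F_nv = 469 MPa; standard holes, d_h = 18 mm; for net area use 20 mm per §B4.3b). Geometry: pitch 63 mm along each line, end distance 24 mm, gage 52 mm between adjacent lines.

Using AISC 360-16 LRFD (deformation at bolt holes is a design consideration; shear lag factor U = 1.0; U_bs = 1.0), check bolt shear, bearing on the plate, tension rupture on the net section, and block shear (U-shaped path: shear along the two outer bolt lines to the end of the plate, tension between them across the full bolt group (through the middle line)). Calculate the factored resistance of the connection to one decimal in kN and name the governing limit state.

Bolt shear: A_b = π(16)²/4 = 201.06 mm². φR_n = 0.75 × 469 × 201.06 × 12 × 1 = 848.7 kN.
Bearing (6 mm plate, F_u = 450 MPa): end bolts L_c = 24 − 18/2 = 15, R_n = min(1.2×15×6×450, 2.4×16×6×450) = 48.6 kN/bolt; interior L_c = 63 − 18 = 45, R_n = 103.68 kN/bolt. φR_n = 0.75 × (3×48.6 + 9×103.68) = 809.2 kN.
Tension rupture (net): A_n = (213 − 3×20)×6 = 918 mm² (U = 1.0, A_e = A_n). φR_n = 0.75 × 450 × 918 = 309.8 kN.
Block shear: shear path 2×[24+3×63] = 2×213 mm, A_gv = 2556, A_nv = 2×(213 − 3.5×20)×6 = 1716 mm²; tension across gage: (104 − 2×20)×6 = 384 mm². R_n = min(0.6×450×1716, 0.6×350×2556) + 1.0×450×384 = min(463.32, 536.76) + 172.8 = 636.12 kN. φR_n = 0.75 × 636.12 = 477.1 kN.
Governing: min(848.7, 809.2, 309.8, 477.1) = 309.8 kN → net-section rupture.

309.8 kN (net-section rupture governs)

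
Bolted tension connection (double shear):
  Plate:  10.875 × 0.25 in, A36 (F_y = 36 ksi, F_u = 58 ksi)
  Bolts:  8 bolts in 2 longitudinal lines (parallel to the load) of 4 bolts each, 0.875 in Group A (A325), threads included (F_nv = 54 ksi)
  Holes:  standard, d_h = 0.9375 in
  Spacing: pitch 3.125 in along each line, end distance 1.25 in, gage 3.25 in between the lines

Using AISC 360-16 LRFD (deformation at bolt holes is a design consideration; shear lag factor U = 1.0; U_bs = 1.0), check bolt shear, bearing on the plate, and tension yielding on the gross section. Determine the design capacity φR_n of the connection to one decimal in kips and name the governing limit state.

88.1 kips (gross-section yield governs)

Bolt shear: A_b = π(0.875)²/4 = 0.60132 in². φR_n = 0.75 × 54 × 0.60132 × 8 × 2 = 389.7 kips.
Bearing (0.25 in plate, F_u = 58 ksi): end bolts L_c = 1.25 − 0.9375/2 = 0.78125, R_n = min(1.2×0.78125×0.25×58, 2.4×0.875×0.25×58) = 13.594 kips/bolt; interior L_c = 3.125 − 0.9375 = 2.1875, R_n = 30.45 kips/bolt. φR_n = 0.75 × (2×13.594 + 6×30.45) = 157.4 kips.
Tension yield (gross): A_g = 10.875×0.25 = 2.7188 in². φR_n = 0.90 × 36 × 2.7188 = 88.1 kips.
Governing: min(389.7, 157.4, 88.1) = 88.1 kips → gross-section yield.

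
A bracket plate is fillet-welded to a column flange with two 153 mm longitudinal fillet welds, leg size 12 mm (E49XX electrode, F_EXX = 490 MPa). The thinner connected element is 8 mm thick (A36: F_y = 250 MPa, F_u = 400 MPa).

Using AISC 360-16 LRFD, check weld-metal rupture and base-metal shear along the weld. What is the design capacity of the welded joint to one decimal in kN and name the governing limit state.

Weld metal: throat = 0.707×12 = 8.484 mm, L = 2×153 = 306 mm. φR_n = 0.75 × 0.6 × 490 × 8.484 × 306 = 572.4 kN.
Base metal shear (8 mm plate): yield φR_n = 1.0×0.6×250×8×306 = 367.2 kN; rupture φR_n = 0.75×0.6×400×8×306 = 440.6 kN; take 367.2 kN (yield).
Governing: min(572.4, 367.2) = 367.2 kN → base-metal shear.

367.2 kN (base-metal shear governs)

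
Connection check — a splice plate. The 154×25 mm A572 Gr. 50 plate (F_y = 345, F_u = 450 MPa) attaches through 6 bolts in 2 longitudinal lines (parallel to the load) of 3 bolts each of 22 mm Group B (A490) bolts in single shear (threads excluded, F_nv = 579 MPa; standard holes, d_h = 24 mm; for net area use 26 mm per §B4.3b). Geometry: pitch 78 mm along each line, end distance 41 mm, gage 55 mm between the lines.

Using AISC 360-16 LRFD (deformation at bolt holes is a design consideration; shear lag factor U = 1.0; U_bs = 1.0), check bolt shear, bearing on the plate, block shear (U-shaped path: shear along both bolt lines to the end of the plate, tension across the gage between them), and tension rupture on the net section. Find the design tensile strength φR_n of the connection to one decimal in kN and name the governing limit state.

Bolt shear: A_b = π(22)²/4 = 380.13 mm². φR_n = 0.75 × 579 × 380.13 × 6 × 1 = 990.4 kN.
Bearing (25 mm plate, F_u = 450 MPa): end bolts L_c = 41 − 24/2 = 29, R_n = min(1.2×29×25×450, 2.4×22×25×450) = 391.5 kN/bolt; interior L_c = 78 − 24 = 54, R_n = 594 kN/bolt. φR_n = 0.75 × (2×391.5 + 4×594) = 2369.3 kN.
Block shear: shear path 2×[41+2×78] = 2×197 mm, A_gv = 9850, A_nv = 2×(197 − 2.5×26)×25 = 6600 mm²; tension across gage: (55 − 1×26)×25 = 725 mm². R_n = min(0.6×450×6600, 0.6×345×9850) + 1.0×450×725 = min(1782, 2039) + 326.25 = 2108.3 kN. φR_n = 0.75 × 2108.3 = 1581.2 kN.
Tension rupture (net): A_n = (154 − 2×26)×25 = 2550 mm² (U = 1.0, A_e = A_n). φR_n = 0.75 × 450 × 2550 = 860.6 kN.
Governing: min(990.4, 2369.3, 1581.2, 860.6) = 860.6 kN → net-section rupture.

860.6 kN (net-section rupture governs)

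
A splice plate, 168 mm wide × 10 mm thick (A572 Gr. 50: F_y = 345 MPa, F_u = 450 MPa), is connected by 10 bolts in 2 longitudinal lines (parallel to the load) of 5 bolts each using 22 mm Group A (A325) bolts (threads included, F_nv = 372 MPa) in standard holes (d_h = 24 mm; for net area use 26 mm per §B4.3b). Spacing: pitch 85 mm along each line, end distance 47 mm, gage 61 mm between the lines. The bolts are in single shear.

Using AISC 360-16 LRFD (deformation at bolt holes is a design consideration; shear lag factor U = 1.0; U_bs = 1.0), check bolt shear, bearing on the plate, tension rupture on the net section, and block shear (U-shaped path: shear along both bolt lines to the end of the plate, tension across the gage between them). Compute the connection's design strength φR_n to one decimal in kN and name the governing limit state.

391.5 kN (net-section rupture governs)

Bolt shear: A_b = π(22)²/4 = 380.13 mm². φR_n = 0.75 × 372 × 380.13 × 10 × 1 = 1060.6 kN.
Bearing (10 mm plate, F_u = 450 MPa): end bolts L_c = 47 − 24/2 = 35, R_n = min(1.2×35×10×450, 2.4×22×10×450) = 189 kN/bolt; interior L_c = 85 − 24 = 61, R_n = 237.6 kN/bolt. φR_n = 0.75 × (2×189 + 8×237.6) = 1709.1 kN.
Tension rupture (net): A_n = (168 − 2×26)×10 = 1160 mm² (U = 1.0, A_e = A_n). φR_n = 0.75 × 450 × 1160 = 391.5 kN.
Block shear: shear path 2×[47+4×85] = 2×387 mm, A_gv = 7740, A_nv = 2×(387 − 4.5×26)×10 = 5400 mm²; tension across gage: (61 − 1×26)×10 = 350 mm². R_n = min(0.6×450×5400, 0.6×345×7740) + 1.0×450×350 = min(1458, 1602.2) + 157.5 = 1615.5 kN. φR_n = 0.75 × 1615.5 = 1211.6 kN.
Governing: min(1060.6, 1709.1, 391.5, 1211.6) = 391.5 kN → net-section rupture.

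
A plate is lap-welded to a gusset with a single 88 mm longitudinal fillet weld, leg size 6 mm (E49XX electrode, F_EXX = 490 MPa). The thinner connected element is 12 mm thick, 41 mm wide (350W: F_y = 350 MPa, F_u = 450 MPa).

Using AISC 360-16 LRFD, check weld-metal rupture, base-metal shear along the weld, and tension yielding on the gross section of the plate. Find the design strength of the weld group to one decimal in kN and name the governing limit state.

Weld metal: throat = 0.707×6 = 4.242 mm, L = 88 mm. φR_n = 0.75 × 0.6 × 490 × 4.242 × 88 = 82.3 kN.
Base metal shear (12 mm plate): yield φR_n = 1.0×0.6×350×12×88 = 221.8 kN; rupture φR_n = 0.75×0.6×450×12×88 = 213.8 kN; take 213.8 kN (rupture).
Tension yield (gross): A_g = 41×12 = 492 mm². φR_n = 0.90 × 350 × 492 = 155.0 kN.
Governing: min(82.3, 213.8, 155.0) = 82.3 kN → weld metal.

82.3 kN (weld metal governs)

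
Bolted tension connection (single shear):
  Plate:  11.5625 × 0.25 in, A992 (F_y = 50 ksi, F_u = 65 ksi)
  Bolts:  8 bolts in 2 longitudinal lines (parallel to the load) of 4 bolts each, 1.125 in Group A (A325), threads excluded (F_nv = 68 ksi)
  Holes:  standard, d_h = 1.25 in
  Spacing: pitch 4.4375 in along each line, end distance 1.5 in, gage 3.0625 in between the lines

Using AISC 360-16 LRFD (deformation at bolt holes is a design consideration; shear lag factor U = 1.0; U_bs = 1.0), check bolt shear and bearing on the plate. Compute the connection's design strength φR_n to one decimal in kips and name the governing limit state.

223.0 kips (bearing governs)

Bolt shear: A_b = π(1.125)²/4 = 0.99402 in². φR_n = 0.75 × 68 × 0.99402 × 8 × 1 = 405.6 kips.
Bearing (0.25 in plate, F_u = 65 ksi): end bolts L_c = 1.5 − 1.25/2 = 0.875, R_n = min(1.2×0.875×0.25×65, 2.4×1.125×0.25×65) = 17.063 kips/bolt; interior L_c = 4.4375 − 1.25 = 3.1875, R_n = 43.875 kips/bolt. φR_n = 0.75 × (2×17.063 + 6×43.875) = 223.0 kips.
Governing: min(405.6, 223.0) = 223.0 kips → bearing.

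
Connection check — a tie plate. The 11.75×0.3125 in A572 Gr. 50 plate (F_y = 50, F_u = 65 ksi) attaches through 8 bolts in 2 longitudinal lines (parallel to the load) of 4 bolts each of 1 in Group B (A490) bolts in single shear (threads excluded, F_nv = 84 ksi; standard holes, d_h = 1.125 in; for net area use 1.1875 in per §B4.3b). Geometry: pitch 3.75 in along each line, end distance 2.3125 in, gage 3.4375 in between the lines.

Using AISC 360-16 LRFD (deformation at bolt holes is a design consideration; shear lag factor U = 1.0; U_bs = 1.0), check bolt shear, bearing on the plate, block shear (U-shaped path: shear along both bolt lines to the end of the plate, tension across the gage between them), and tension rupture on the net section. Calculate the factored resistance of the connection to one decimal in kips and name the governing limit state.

142.8 kips (net-section rupture governs)

Bolt shear: A_b = π(1)²/4 = 0.7854 in². φR_n = 0.75 × 84 × 0.7854 × 8 × 1 = 395.8 kips.
Bearing (0.3125 in plate, F_u = 65 ksi): end bolts L_c = 2.3125 − 1.125/2 = 1.75, R_n = min(1.2×1.75×0.3125×65, 2.4×1×0.3125×65) = 42.656 kips/bolt; interior L_c = 3.75 − 1.125 = 2.625, R_n = 48.75 kips/bolt. φR_n = 0.75 × (2×42.656 + 6×48.75) = 283.4 kips.
Block shear: shear path 2×[2.3125+3×3.75] = 2×13.5625 in, A_gv = 8.4766, A_nv = 2×(13.5625 − 3.5×1.1875)×0.3125 = 5.8789 in²; tension across gage: (3.4375 − 1×1.1875)×0.3125 = 0.70313 in². R_n = min(0.6×65×5.8789, 0.6×50×8.4766) + 1.0×65×0.70313 = min(229.28, 254.3) + 45.703 = 274.98 kips. φR_n = 0.75 × 274.98 = 206.2 kips.
Tension rupture (net): A_n = (11.75 − 2×1.1875)×0.3125 = 2.9297 in² (U = 1.0, A_e = A_n). φR_n = 0.75 × 65 × 2.9297 = 142.8 kips.
Governing: min(395.8, 283.4, 206.2, 142.8) = 142.8 kips → net-section rupture.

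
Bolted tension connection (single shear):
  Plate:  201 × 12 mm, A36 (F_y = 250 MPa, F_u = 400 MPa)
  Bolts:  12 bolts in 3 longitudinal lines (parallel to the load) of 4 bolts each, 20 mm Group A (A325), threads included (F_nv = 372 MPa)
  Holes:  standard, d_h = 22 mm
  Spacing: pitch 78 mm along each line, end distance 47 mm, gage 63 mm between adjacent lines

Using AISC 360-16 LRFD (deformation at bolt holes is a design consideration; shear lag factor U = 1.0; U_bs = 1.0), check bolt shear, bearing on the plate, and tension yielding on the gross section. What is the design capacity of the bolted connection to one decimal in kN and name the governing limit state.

542.7 kN (gross-section yield governs)

Bolt shear: A_b = π(20)²/4 = 314.16 mm². φR_n = 0.75 × 372 × 314.16 × 12 × 1 = 1051.8 kN.
Bearing (12 mm plate, F_u = 400 MPa): end bolts L_c = 47 − 22/2 = 36, R_n = min(1.2×36×12×400, 2.4×20×12×400) = 207.36 kN/bolt; interior L_c = 78 − 22 = 56, R_n = 230.4 kN/bolt. φR_n = 0.75 × (3×207.36 + 9×230.4) = 2021.8 kN.
Tension yield (gross): A_g = 201×12 = 2412 mm². φR_n = 0.90 × 250 × 2412 = 542.7 kN.
Governing: min(1051.8, 2021.8, 542.7) = 542.7 kN → gross-section yield.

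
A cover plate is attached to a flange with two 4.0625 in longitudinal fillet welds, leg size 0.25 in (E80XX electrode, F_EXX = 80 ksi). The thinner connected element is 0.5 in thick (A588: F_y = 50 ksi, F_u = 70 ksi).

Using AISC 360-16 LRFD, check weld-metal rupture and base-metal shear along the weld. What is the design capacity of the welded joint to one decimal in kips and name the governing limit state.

51.7 kips (weld metal governs)

Weld metal: throat = 0.707×0.25 = 0.17675 in, L = 2×4.0625 = 8.125 in. φR_n = 0.75 × 0.6 × 80 × 0.17675 × 8.125 = 51.7 kips.
Base metal shear (0.5 in plate): yield φR_n = 1.0×0.6×50×0.5×8.125 = 121.9 kips; rupture φR_n = 0.75×0.6×70×0.5×8.125 = 128.0 kips; take 121.9 kips (yield).
Governing: min(51.7, 121.9) = 51.7 kips → weld metal.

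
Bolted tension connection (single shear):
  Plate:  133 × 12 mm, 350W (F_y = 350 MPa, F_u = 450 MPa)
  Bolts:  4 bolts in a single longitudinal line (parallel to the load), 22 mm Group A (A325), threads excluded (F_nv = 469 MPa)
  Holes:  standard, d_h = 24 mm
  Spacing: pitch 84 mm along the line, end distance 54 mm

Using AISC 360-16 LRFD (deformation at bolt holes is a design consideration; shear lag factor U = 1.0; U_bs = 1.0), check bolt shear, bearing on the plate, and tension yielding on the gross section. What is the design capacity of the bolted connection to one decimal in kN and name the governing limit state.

502.7 kN (gross-section yield governs)

Bolt shear: A_b = π(22)²/4 = 380.13 mm². φR_n = 0.75 × 469 × 380.13 × 4 × 1 = 534.8 kN.
Bearing (12 mm plate, F_u = 450 MPa): end bolts L_c = 54 − 24/2 = 42, R_n = min(1.2×42×12×450, 2.4×22×12×450) = 272.16 kN/bolt; interior L_c = 84 − 24 = 60, R_n = 285.12 kN/bolt. φR_n = 0.75 × (1×272.16 + 3×285.12) = 845.6 kN.
Tension yield (gross): A_g = 133×12 = 1596 mm². φR_n = 0.90 × 350 × 1596 = 502.7 kN.
Governing: min(534.8, 845.6, 502.7) = 502.7 kN → gross-section yield.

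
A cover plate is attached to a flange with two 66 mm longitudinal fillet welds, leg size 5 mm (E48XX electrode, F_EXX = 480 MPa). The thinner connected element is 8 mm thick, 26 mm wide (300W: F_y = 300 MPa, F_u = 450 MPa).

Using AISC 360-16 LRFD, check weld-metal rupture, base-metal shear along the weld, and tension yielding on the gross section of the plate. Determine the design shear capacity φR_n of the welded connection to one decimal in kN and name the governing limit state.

56.2 kN (gross-section yield governs)

Weld metal: throat = 0.707×5 = 3.535 mm, L = 2×66 = 132 mm. φR_n = 0.75 × 0.6 × 480 × 3.535 × 132 = 100.8 kN.
Base metal shear (8 mm plate): yield φR_n = 1.0×0.6×300×8×132 = 190.1 kN; rupture φR_n = 0.75×0.6×450×8×132 = 213.8 kN; take 190.1 kN (yield).
Tension yield (gross): A_g = 26×8 = 208 mm². φR_n = 0.90 × 300 × 208 = 56.2 kN.
Governing: min(100.8, 190.1, 56.2) = 56.2 kN → gross-section yield.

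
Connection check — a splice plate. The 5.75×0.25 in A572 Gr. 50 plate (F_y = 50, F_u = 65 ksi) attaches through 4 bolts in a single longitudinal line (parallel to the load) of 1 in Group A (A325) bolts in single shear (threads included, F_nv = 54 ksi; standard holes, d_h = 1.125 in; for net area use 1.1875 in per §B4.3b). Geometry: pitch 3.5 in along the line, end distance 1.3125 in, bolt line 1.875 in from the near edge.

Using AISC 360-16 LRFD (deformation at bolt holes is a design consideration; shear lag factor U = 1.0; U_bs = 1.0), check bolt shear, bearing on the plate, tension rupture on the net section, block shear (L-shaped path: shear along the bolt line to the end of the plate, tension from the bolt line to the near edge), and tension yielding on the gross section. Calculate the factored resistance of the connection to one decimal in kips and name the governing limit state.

Bolt shear: A_b = π(1)²/4 = 0.7854 in². φR_n = 0.75 × 54 × 0.7854 × 4 × 1 = 127.2 kips.
Bearing (0.25 in plate, F_u = 65 ksi): end bolts L_c = 1.3125 − 1.125/2 = 0.75, R_n = min(1.2×0.75×0.25×65, 2.4×1×0.25×65) = 14.625 kips/bolt; interior L_c = 3.5 − 1.125 = 2.375, R_n = 39 kips/bolt. φR_n = 0.75 × (1×14.625 + 3×39) = 98.7 kips.
Tension rupture (net): A_n = (5.75 − 1×1.1875)×0.25 = 1.1406 in² (U = 1.0, A_e = A_n). φR_n = 0.75 × 65 × 1.1406 = 55.6 kips.
Block shear: shear path 1×[1.3125+3×3.5] = 1×11.8125 in, A_gv = 2.9531, A_nv = 1×(11.8125 − 3.5×1.1875)×0.25 = 1.9141 in²; tension to near edge: (1.875 − 0.5×1.1875)×0.25 = 0.32031 in². R_n = min(0.6×65×1.9141, 0.6×50×2.9531) + 1.0×65×0.32031 = min(74.65, 88.593) + 20.82 = 95.47 kips. φR_n = 0.75 × 95.47 = 71.6 kips.
Tension yield (gross): A_g = 5.75×0.25 = 1.4375 in². φR_n = 0.90 × 50 × 1.4375 = 64.7 kips.
Governing: min(127.2, 98.7, 55.6, 71.6, 64.7) = 55.6 kips → net-section rupture.

55.6 kips (net-section rupture governs)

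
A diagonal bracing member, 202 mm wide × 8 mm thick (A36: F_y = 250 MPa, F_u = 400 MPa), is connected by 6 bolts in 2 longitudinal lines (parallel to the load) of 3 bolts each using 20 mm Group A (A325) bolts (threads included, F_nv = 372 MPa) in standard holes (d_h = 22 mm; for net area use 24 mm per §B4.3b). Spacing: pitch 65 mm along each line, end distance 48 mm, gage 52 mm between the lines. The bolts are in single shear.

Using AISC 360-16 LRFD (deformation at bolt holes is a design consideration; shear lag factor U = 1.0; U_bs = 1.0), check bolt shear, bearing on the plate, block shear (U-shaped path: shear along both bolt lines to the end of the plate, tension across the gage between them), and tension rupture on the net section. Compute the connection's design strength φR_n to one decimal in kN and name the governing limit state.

Bolt shear: A_b = π(20)²/4 = 314.16 mm². φR_n = 0.75 × 372 × 314.16 × 6 × 1 = 525.9 kN.
Bearing (8 mm plate, F_u = 400 MPa): end bolts L_c = 48 − 22/2 = 37, R_n = min(1.2×37×8×400, 2.4×20×8×400) = 142.08 kN/bolt; interior L_c = 65 − 22 = 43, R_n = 153.6 kN/bolt. φR_n = 0.75 × (2×142.08 + 4×153.6) = 673.9 kN.
Block shear: shear path 2×[48+2×65] = 2×178 mm, A_gv = 2848, A_nv = 2×(178 − 2.5×24)×8 = 1888 mm²; tension across gage: (52 − 1×24)×8 = 224 mm². R_n = min(0.6×400×1888, 0.6×250×2848) + 1.0×400×224 = min(453.12, 427.2) + 89.6 = 516.8 kN. φR_n = 0.75 × 516.8 = 387.6 kN.
Tension rupture (net): A_n = (202 − 2×24)×8 = 1232 mm² (U = 1.0, A_e = A_n). φR_n = 0.75 × 400 × 1232 = 369.6 kN.
Governing: min(525.9, 673.9, 387.6, 369.6) = 369.6 kN → net-section rupture.

369.6 kN (net-section rupture governs)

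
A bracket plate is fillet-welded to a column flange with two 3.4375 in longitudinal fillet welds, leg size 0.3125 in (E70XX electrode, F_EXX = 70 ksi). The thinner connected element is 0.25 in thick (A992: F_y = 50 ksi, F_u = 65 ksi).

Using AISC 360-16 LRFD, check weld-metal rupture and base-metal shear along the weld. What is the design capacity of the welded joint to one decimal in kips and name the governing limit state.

Weld metal: throat = 0.707×0.3125 = 0.22094 in, L = 2×3.4375 = 6.875 in. φR_n = 0.75 × 0.6 × 70 × 0.22094 × 6.875 = 47.8 kips.
Base metal shear (0.25 in plate): yield φR_n = 1.0×0.6×50×0.25×6.875 = 51.6 kips; rupture φR_n = 0.75×0.6×65×0.25×6.875 = 50.3 kips; take 50.3 kips (rupture).
Governing: min(47.8, 50.3) = 47.8 kips → weld metal.

47.8 kips (weld metal governs)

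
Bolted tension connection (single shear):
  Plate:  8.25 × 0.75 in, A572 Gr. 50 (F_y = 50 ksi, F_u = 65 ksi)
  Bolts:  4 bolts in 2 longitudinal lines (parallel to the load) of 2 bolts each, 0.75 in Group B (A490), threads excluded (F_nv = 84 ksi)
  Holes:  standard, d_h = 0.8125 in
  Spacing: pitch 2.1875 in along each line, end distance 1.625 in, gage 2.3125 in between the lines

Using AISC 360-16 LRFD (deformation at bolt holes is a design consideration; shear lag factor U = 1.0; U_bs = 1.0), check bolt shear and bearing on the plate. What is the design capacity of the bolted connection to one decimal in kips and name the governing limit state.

111.3 kips (bolt shear governs)

Bolt shear: A_b = π(0.75)²/4 = 0.44179 in². φR_n = 0.75 × 84 × 0.44179 × 4 × 1 = 111.3 kips.
Bearing (0.75 in plate, F_u = 65 ksi): end bolts L_c = 1.625 − 0.8125/2 = 1.21875, R_n = min(1.2×1.21875×0.75×65, 2.4×0.75×0.75×65) = 71.297 kips/bolt; interior L_c = 2.1875 − 0.8125 = 1.375, R_n = 80.438 kips/bolt. φR_n = 0.75 × (2×71.297 + 2×80.438) = 227.6 kips.
Governing: min(111.3, 227.6) = 111.3 kips → bolt shear.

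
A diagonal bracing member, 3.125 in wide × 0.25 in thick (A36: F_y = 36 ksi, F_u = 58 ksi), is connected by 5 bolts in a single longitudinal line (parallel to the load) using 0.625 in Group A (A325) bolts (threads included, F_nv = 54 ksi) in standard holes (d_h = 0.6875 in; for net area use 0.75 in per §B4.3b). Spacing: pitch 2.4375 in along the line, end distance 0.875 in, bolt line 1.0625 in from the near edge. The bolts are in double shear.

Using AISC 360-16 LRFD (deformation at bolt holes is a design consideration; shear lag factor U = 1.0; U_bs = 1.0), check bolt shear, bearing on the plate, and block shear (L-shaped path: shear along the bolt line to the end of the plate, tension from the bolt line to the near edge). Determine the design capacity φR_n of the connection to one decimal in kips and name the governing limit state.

50.5 kips (block shear governs)

Bolt shear: A_b = π(0.625)²/4 = 0.3068 in². φR_n = 0.75 × 54 × 0.3068 × 5 × 2 = 124.3 kips.
Bearing (0.25 in plate, F_u = 58 ksi): end bolts L_c = 0.875 − 0.6875/2 = 0.53125, R_n = min(1.2×0.53125×0.25×58, 2.4×0.625×0.25×58) = 9.2438 kips/bolt; interior L_c = 2.4375 − 0.6875 = 1.75, R_n = 21.75 kips/bolt. φR_n = 0.75 × (1×9.2438 + 4×21.75) = 72.2 kips.
Block shear: shear path 1×[0.875+4×2.4375] = 1×10.625 in, A_gv = 2.6563, A_nv = 1×(10.625 − 4.5×0.75)×0.25 = 1.8125 in²; tension to near edge: (1.0625 − 0.5×0.75)×0.25 = 0.17188 in². R_n = min(0.6×58×1.8125, 0.6×36×2.6563) + 1.0×58×0.17188 = min(63.075, 57.376) + 9.969 = 67.345 kips. φR_n = 0.75 × 67.345 = 50.5 kips.
Governing: min(124.3, 72.2, 50.5) = 50.5 kips → block shear.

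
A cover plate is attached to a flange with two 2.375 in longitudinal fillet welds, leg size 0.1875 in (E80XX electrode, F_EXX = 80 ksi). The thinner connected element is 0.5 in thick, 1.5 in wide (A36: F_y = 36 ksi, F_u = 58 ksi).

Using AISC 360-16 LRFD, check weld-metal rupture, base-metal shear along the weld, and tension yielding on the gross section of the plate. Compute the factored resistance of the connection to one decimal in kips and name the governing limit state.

Weld metal: throat = 0.707×0.1875 = 0.13256 in, L = 2×2.375 = 4.75 in. φR_n = 0.75 × 0.6 × 80 × 0.13256 × 4.75 = 22.7 kips.
Base metal shear (0.5 in plate): yield φR_n = 1.0×0.6×36×0.5×4.75 = 51.3 kips; rupture φR_n = 0.75×0.6×58×0.5×4.75 = 62.0 kips; take 51.3 kips (yield).
Tension yield (gross): A_g = 1.5×0.5 = 0.75 in². φR_n = 0.90 × 36 × 0.75 = 24.3 kips.
Governing: min(22.7, 51.3, 24.3) = 22.7 kips → weld metal.

22.7 kips (weld metal governs)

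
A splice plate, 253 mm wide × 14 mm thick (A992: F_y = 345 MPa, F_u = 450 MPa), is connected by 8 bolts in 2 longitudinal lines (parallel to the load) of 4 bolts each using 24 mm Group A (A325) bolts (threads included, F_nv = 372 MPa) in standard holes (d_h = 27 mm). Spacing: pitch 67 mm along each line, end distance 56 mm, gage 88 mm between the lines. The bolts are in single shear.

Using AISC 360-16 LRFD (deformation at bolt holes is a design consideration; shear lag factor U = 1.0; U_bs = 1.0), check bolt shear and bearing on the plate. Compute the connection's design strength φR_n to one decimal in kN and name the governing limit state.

1009.7 kN (bolt shear governs)

Bolt shear: A_b = π(24)²/4 = 452.39 mm². φR_n = 0.75 × 372 × 452.39 × 8 × 1 = 1009.7 kN.
Bearing (14 mm plate, F_u = 450 MPa): end bolts L_c = 56 − 27/2 = 42.5, R_n = min(1.2×42.5×14×450, 2.4×24×14×450) = 321.3 kN/bolt; interior L_c = 67 − 27 = 40, R_n = 302.4 kN/bolt. φR_n = 0.75 × (2×321.3 + 6×302.4) = 1842.8 kN.
Governing: min(1009.7, 1842.8) = 1009.7 kN → bolt shear.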